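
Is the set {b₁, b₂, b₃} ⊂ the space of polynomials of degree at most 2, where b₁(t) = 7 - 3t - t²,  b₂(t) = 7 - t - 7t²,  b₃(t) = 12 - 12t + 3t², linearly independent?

Take coordinates with respect to the standard basis {1, t, t²}.
Form the 3×3 matrix with these as columns; its determinant is -222.
A nonzero determinant means the columns are linearly independent.

linearly independent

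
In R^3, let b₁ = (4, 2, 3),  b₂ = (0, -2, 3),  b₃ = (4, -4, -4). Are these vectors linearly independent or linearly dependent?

linearly independent

Row-reduce the matrix whose columns are b₁, b₂, b₃.
The reduction yields 3 nonzero rows, so the rank is 3.
Since rank = 3 (the number of vectors), the set is linearly independent.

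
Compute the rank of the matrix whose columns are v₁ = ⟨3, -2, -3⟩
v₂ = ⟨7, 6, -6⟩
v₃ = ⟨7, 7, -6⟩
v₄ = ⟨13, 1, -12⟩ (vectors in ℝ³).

rank 3

Apply Gaussian elimination to the matrix whose rows are v₁, v₂, v₃, v₄.
Reduction leaves 3 leading entries, giving rank 3.
(With 4 elements in a 3-dimensional space the rank is at most 3.)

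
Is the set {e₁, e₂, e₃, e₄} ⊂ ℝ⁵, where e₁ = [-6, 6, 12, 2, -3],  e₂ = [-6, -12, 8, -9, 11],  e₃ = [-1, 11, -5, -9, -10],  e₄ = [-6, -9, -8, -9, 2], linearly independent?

linearly independent

Place the vectors as rows of a 4×5 matrix and reduce to echelon form.
The reduction yields 4 nonzero rows, so the rank is 4.
Since rank = 4 (the number of vectors), the set is linearly independent.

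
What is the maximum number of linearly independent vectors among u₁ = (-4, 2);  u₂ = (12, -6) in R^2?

1

Row-reduce the 2×2 matrix with these as rows.
Exactly 1 pivot survives; hence the rank is 1.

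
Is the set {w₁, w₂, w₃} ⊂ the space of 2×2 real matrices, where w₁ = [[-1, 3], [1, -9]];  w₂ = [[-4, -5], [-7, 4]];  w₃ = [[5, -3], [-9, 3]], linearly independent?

linearly independent

Write each element as a coordinate vector in ℝ⁴ using {E₁₁, E₁₂, E₂₁, E₂₂}.
Row-reduce the matrix whose columns are w₁, w₂, w₃.
The reduction yields 3 nonzero rows, so the rank is 3.
Since rank = 3 (the number of vectors), the set is linearly independent.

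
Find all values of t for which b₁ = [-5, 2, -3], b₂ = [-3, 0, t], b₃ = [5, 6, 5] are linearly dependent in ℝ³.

Dependence holds iff the 3×3 matrix [b₁ b₂ b₃] is singular.
Cofactor expansion gives det = 40*t + 84.
Setting this to zero gives t = -21/10.

t = -21/10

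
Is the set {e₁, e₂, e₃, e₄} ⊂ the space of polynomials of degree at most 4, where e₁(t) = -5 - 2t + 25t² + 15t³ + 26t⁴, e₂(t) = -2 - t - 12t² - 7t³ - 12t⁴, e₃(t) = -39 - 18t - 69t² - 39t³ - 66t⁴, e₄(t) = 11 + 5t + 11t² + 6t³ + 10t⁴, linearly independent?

Write each element as a coordinate vector in ℝ⁵ using {1, t, …, t⁴}.
Row-reduce the matrix whose columns are e₁, e₂, e₃, e₄.
The reduction yields 2 nonzero rows, so the rank is 2.
Since rank 2 < 4, the set is linearly dependent.

linearly dependent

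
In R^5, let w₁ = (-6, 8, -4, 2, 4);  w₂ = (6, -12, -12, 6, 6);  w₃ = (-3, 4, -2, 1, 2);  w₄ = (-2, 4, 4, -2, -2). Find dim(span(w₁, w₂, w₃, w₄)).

dim = 2

Put the 5×4 matrix [w₁|w₂|w₃|w₄] into echelon form.
The echelon form has 2 nonzero rows, so the rank is 2.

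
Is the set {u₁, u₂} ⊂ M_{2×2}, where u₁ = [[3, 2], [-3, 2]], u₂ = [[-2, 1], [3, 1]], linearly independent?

linearly independent

Take coordinates with respect to the standard basis {E₁₁, E₁₂, E₂₁, E₂₂}.
Place the vectors as rows of a 2×4 matrix and reduce to echelon form.
The reduction yields 2 nonzero rows, so the rank is 2.
Since rank = 2 (the number of vectors), the set is linearly independent.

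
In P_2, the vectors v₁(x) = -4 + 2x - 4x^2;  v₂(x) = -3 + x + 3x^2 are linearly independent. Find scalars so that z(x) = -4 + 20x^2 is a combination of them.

z = -2v₁ + 4v₂

Work in coordinates with respect to the standard basis {1, x, x^2}.
Solve the system with v₁, v₂ as columns and z as the right-hand side.
The system has the unique solution (α₁, α₂) = (-2, 4).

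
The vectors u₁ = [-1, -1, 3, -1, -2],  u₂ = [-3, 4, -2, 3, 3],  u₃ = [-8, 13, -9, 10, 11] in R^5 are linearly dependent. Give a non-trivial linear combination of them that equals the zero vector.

u₁ - 3u₂ + u₃ = 0

Solve the homogeneous system with u₁, u₂, u₃ as columns by row-reducing the coefficient matrix.
A generator of the null space is (1, -3, 1).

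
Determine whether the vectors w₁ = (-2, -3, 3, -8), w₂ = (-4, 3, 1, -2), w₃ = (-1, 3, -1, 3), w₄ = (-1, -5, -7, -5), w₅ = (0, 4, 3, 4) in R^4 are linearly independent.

There are 5 vectors in a 4-dimensional space, so they cannot be linearly independent.

linearly dependent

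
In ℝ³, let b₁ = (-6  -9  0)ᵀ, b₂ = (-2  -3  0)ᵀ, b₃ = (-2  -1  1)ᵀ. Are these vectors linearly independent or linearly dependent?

One vector is a scalar multiple of another, so the set is dependent.

linearly dependent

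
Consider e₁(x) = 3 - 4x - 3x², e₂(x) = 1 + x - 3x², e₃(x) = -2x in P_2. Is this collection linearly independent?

Take coordinates with respect to the standard basis {1, x, x²}.
Row-reduce the matrix whose columns are e₁, e₂, e₃.
The reduction yields 3 nonzero rows, so the rank is 3.
Since rank = 3 (the number of vectors), the set is linearly independent.

linearly independent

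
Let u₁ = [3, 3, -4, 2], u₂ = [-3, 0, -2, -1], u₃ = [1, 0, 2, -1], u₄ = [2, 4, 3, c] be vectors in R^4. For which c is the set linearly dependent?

The vectors are dependent exactly when the determinant of the matrix with rows u₁, u₂, u₃, u₄ vanishes.
The determinant works out to 12*c + 92.
Setting this to zero gives c = -23/3.

c = -23/3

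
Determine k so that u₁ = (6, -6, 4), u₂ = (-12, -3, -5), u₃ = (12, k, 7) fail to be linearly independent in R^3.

k = -7

The set is linearly dependent precisely when det[u₁; u₂; u₃] = 0.
Expanding, det = -18*k - 126.
Setting this to zero gives k = -7.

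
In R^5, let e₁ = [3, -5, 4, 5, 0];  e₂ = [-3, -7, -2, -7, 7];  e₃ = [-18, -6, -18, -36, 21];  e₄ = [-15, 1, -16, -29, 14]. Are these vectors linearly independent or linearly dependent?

Place the vectors as rows of a 4×5 matrix and reduce to echelon form.
The reduction yields 2 nonzero rows, so the rank is 2.
Since rank 2 < 4, the set is linearly dependent.
Indeed 3e₁ - 3e₂ + e₃ = 0.

linearly dependent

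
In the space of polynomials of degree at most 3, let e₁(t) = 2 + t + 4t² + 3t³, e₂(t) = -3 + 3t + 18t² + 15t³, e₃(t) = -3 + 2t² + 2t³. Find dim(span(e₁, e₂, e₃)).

dim = 2

Use coordinates relative to {1, t, …, t³}.
Form the matrix with e₁, e₂, e₃ as columns and reduce.
The echelon form has 2 nonzero rows, so the rank is 2.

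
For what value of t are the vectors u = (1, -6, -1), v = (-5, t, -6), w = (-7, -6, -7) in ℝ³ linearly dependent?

t = -54/7

The set is linearly dependent precisely when det[u; v; w] = 0.
Expanding, det = -14*t - 108.
Setting this to zero gives t = -54/7.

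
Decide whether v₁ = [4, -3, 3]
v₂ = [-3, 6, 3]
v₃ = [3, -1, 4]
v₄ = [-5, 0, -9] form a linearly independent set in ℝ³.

There are 4 vectors in a 3-dimensional space, so they cannot be linearly independent.

linearly dependent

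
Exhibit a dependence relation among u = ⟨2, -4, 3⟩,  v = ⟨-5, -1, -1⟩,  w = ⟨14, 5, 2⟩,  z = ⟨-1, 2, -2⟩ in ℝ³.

u + 3v + w + z = 0

Row-reduce the matrix with u, v, w, z as columns; the null space gives the coefficients.
A generator of the null space is (1, 3, 1, 1).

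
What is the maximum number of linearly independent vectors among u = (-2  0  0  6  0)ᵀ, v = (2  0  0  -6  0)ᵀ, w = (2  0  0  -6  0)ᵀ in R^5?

1

Form the matrix with u, v, w as columns and reduce.
There is 1 pivot column, so rank = 1.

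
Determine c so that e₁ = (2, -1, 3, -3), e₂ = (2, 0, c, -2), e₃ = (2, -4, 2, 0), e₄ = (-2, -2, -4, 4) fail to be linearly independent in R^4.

c = 10/3

The vectors are dependent exactly when the determinant of the matrix with rows e₁, e₂, e₃, e₄ vanishes.
The determinant works out to 40 - 12*c.
This vanishes exactly when c = 10/3.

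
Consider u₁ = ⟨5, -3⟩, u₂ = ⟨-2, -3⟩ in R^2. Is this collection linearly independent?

linearly independent

Row-reduce the matrix whose columns are u₁, u₂.
The reduction yields 2 nonzero rows, so the rank is 2.
Since rank = 2 (the number of vectors), the set is linearly independent.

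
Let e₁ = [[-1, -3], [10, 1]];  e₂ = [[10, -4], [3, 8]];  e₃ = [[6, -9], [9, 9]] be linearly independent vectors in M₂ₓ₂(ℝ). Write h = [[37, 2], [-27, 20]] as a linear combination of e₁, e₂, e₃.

h = -3e₁ + 4e₂ - e₃

Identify each element with its coordinate vector in ℝ⁴ via {E₁₁, E₁₂, E₂₁, E₂₂}.
Write h = a₁e₁ + … + a₃e₃ and equate components.
The system has the unique solution (a₁, a₂, a₃) = (-3, 4, -1).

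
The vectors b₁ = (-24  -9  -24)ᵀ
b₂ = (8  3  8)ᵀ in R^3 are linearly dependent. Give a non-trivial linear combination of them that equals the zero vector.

b₁ + 3b₂ = 0

Row-reduce the matrix with b₁, b₂ as columns; the null space gives the coefficients.
One solution (up to scaling) is (1, 3).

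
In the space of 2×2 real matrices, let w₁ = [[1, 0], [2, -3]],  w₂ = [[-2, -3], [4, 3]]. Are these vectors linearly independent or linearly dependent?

Take coordinates with respect to the standard basis {E₁₁, E₁₂, E₂₁, E₂₂}.
Row-reduce the matrix whose columns are w₁, w₂.
The reduction yields 2 nonzero rows, so the rank is 2.
Since rank = 2 (the number of vectors), the set is linearly independent.

linearly independent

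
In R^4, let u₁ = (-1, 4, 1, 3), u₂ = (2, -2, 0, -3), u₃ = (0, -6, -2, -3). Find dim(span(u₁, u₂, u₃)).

Put the 4×3 matrix [u₁|u₂|u₃] into echelon form.
The echelon form has 2 nonzero rows, so the rank is 2.

2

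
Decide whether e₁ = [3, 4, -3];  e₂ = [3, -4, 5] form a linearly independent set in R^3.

Place the vectors as rows of a 2×3 matrix and reduce to echelon form.
The reduction yields 2 nonzero rows, so the rank is 2.
Since rank = 2 (the number of vectors), the set is linearly independent.

linearly independent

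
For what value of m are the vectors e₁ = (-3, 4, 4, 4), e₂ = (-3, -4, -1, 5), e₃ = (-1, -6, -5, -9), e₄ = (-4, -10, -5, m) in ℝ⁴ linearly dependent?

Place the vectors as rows of a 4×4 matrix; dependence ⇔ determinant zero.
Cofactor expansion gives det = 102 - 42*m.
Solving 102 - 42*m = 0 yields m = 17/7.

m = 17/7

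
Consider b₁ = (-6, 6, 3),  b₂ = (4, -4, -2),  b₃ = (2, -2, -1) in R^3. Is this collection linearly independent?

Row-reduce the matrix whose columns are b₁, b₂, b₃.
The reduction yields 1 nonzero row, so the rank is 1.
Since rank 1 < 3, the set is linearly dependent.
Indeed 2b₁ + 3b₂ = 0.

linearly dependent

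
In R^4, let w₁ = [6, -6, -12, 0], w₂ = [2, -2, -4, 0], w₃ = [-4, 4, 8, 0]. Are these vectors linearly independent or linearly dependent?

Place the vectors as rows of a 3×4 matrix and reduce to echelon form.
The reduction yields 1 nonzero row, so the rank is 1.
Since rank 1 < 3, the set is linearly dependent.

linearly dependent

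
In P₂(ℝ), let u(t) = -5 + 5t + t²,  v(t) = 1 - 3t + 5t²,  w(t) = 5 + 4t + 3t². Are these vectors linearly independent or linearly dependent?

linearly independent

Write each element as a coordinate vector in ℝ³ using {1, t, t²}.
Place the vectors as rows of a 3×3 matrix and reduce to echelon form.
The reduction yields 3 nonzero rows, so the rank is 3.
Since rank = 3 (the number of vectors), the set is linearly independent.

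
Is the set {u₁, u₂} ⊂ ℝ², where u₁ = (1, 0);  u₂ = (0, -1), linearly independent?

Row-reduce the matrix whose columns are u₁, u₂.
The reduction yields 2 nonzero rows, so the rank is 2.
Since rank = 2 (the number of vectors), the set is linearly independent.

linearly independent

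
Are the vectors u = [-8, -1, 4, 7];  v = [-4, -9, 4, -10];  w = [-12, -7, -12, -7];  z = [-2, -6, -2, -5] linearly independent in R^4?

linearly independent

Row-reduce the matrix whose columns are u, v, w, z.
The reduction yields 4 nonzero rows, so the rank is 4.
Since rank = 4 (the number of vectors), the set is linearly independent.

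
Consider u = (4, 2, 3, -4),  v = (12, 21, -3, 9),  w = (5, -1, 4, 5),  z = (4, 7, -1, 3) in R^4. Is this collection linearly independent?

One vector is a scalar multiple of another, so the set is dependent.

linearly dependent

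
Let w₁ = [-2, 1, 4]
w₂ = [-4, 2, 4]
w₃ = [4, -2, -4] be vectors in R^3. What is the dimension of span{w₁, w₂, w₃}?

dim = 2

Put the 3×3 matrix [w₁|w₂|w₃] into echelon form.
The echelon form has 2 nonzero rows, so the rank is 2.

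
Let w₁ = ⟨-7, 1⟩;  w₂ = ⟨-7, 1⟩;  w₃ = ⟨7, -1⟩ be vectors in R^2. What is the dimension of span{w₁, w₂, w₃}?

1

Row-reduce the 3×2 matrix with these as rows.
The echelon form has 1 nonzero row, so the rank is 1.
(With 3 elements in a 2-dimensional space the rank is at most 2.)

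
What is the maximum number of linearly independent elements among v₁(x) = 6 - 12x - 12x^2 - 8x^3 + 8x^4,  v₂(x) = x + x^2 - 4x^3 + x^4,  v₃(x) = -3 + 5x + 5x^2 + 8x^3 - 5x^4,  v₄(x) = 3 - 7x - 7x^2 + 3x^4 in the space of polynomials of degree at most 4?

2

Pass to coordinate vectors with respect to the basis {1, x, …, x^4}.
Put the 5×4 matrix [v₁|v₂|v₃|v₄] into echelon form.
The echelon form has 2 nonzero rows, so the rank is 2.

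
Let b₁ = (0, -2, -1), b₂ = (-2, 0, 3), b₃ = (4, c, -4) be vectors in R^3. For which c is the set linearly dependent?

The vectors are dependent exactly when the determinant of the matrix with rows b₁, b₂, b₃ vanishes.
Expanding, det = 2*c - 8.
Solving 2*c - 8 = 0 yields c = 4.

c = 4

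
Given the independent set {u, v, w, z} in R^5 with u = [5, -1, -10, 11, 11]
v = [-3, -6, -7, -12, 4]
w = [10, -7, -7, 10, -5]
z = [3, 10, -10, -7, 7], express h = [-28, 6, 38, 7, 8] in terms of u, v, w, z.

h = u - v - 3w - 2z

Write h = α₁u + … + α₄z and equate components.
Back-substitution yields (α₁, …, α₄) = (1, -1, -3, -2).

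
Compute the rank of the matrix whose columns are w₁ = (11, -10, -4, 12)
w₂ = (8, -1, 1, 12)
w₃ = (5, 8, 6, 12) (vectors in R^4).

Form the matrix with w₁, w₂, w₃ as columns and reduce.
Reduction leaves 2 leading entries, giving rank 2.

rank 2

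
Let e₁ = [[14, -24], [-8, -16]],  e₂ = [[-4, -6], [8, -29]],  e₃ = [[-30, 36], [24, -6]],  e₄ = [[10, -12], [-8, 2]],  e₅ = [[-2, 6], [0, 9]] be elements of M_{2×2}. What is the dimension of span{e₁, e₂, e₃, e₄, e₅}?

dim = 2

Use coordinates relative to {E₁₁, E₁₂, E₂₁, E₂₂}.
Form the matrix with e₁, e₂, e₃, e₄, e₅ as columns and reduce.
Exactly 2 pivots survive; hence the rank is 2.
(With 5 elements in a 4-dimensional space the rank is at most 4.)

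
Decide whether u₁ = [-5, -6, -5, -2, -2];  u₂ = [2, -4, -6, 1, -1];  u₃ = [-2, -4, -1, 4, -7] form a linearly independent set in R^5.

linearly independent

Place the vectors as rows of a 3×5 matrix and reduce to echelon form.
The reduction yields 3 nonzero rows, so the rank is 3.
Since rank = 3 (the number of vectors), the set is linearly independent.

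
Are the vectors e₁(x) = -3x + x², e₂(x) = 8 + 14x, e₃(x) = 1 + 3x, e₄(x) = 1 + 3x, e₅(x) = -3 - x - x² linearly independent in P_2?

Take coordinates with respect to the standard basis {1, x, x²}.
There are 5 vectors in a 3-dimensional space, so they cannot be linearly independent.

linearly dependent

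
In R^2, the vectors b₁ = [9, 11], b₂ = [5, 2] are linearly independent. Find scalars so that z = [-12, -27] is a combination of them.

z = -3b₁ + 3b₂

Solve the system with b₁, b₂ as columns and z as the right-hand side.
The system has the unique solution (a₁, a₂) = (-3, 3).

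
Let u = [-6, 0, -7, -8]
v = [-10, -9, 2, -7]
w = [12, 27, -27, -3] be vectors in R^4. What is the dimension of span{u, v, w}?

Row-reduce the 3×4 matrix with these as rows.
Exactly 2 pivots survive; hence the rank is 2.

2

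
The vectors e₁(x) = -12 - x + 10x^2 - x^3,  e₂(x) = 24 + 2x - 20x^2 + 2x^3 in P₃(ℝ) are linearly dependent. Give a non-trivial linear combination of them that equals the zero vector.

Write each element as a vector in ℝ⁴ using {1, x, …, x^3}.
Set up α₁e₁ + α₂e₂ = 0 and solve the homogeneous system.
A generator of the null space is (2, 1).

2e₁ + e₂ = 0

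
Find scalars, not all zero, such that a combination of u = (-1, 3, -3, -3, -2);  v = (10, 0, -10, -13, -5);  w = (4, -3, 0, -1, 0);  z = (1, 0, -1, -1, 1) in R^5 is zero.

3u - v + 3w + z = 0

Row-reduce the matrix with u, v, w, z as columns; the null space gives the coefficients.
A generator of the null space is (3, -1, 3, 1).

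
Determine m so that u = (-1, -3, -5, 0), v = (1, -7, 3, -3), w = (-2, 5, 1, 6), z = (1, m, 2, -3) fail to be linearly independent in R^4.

m = -40/7

Place the vectors as rows of a 4×4 matrix; dependence ⇔ determinant zero.
The determinant works out to -21*m - 120.
This vanishes exactly when m = -40/7.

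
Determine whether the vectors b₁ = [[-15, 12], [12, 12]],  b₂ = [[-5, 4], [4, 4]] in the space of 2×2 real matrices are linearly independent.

linearly dependent

Take coordinates with respect to the standard basis {E₁₁, E₁₂, E₂₁, E₂₂}.
Row-reduce the matrix whose columns are b₁, b₂.
The reduction yields 1 nonzero row, so the rank is 1.
Since rank 1 < 2, the set is linearly dependent.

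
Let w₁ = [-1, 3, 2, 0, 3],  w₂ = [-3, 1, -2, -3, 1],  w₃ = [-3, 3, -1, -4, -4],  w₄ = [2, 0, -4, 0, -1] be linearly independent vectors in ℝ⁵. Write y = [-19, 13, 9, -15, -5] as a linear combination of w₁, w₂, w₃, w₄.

y = w₁ + w₂ + 3w₃ - 3w₄

Solve the system with w₁, w₂, w₃, w₄ as columns and y as the right-hand side.
The system has the unique solution (c₁, …, c₄) = (1, 1, 3, -3).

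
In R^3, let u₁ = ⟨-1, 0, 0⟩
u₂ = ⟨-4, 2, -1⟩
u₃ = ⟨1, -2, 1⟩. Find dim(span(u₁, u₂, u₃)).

Put the 3×3 matrix [u₁|u₂|u₃] into echelon form.
The echelon form has 2 nonzero rows, so the rank is 2.

2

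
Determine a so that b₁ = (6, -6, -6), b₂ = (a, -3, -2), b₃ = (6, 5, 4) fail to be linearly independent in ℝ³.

a = -8

Place the vectors as rows of a 3×3 matrix; dependence ⇔ determinant zero.
Expanding, det = -6*a - 48.
Solving -6*a - 48 = 0 yields a = -8.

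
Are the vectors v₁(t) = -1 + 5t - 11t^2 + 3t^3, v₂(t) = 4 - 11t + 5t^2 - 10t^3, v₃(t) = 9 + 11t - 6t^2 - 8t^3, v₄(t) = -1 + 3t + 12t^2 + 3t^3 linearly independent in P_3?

linearly independent

Take coordinates with respect to the standard basis {1, t, …, t^3}.
Row-reduce the matrix whose columns are v₁, v₂, v₃, v₄.
The reduction yields 4 nonzero rows, so the rank is 4.
Since rank = 4 (the number of vectors), the set is linearly independent.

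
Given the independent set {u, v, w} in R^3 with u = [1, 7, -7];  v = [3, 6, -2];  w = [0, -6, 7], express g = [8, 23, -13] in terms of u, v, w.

Set up the augmented matrix [u | v | w | g] and row-reduce.
The system has the unique solution (a₁, a₂, a₃) = (-1, 3, -2).

g = -u + 3v - 2w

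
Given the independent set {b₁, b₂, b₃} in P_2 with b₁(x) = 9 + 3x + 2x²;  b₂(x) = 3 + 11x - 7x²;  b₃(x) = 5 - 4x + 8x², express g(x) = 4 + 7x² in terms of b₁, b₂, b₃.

g = -b₁ + b₂ + 2b₃

Work in coordinates with respect to the standard basis {1, x, x²}.
Solve the system with b₁, b₂, b₃ as columns and g as the right-hand side.
Row-reducing the augmented matrix gives the unique coefficients (c₁, c₂, c₃) = (-1, 1, 2).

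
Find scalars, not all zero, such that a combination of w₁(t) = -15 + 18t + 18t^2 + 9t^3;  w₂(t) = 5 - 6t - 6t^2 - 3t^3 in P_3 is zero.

Take coordinates with respect to {1, t, …, t^3}.
Row-reduce the matrix with w₁, w₂ as columns; the null space gives the coefficients.
One solution (up to scaling) is (1, 3).

w₁ + 3w₂ = 0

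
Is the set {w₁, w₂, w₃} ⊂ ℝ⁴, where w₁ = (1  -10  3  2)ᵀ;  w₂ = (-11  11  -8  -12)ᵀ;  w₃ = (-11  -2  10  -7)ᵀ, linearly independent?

Place the vectors as rows of a 3×4 matrix and reduce to echelon form.
The reduction yields 3 nonzero rows, so the rank is 3.
Since rank = 3 (the number of vectors), the set is linearly independent.

linearly independent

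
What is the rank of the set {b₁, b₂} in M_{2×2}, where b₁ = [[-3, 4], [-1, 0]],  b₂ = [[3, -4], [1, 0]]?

Pass to coordinate vectors with respect to the basis {E₁₁, E₁₂, E₂₁, E₂₂}.
Apply Gaussian elimination to the matrix whose rows are b₁, b₂.
There is 1 pivot column, so rank = 1.

1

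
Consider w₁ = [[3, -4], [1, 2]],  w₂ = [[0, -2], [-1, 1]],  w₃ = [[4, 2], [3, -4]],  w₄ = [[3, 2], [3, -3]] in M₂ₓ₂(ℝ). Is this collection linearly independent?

Write each element as a coordinate vector in ℝ⁴ using {E₁₁, E₁₂, E₂₁, E₂₂}.
Form the 4×4 matrix with these as columns; its determinant is -6.
A nonzero determinant means the columns are linearly independent.

linearly independent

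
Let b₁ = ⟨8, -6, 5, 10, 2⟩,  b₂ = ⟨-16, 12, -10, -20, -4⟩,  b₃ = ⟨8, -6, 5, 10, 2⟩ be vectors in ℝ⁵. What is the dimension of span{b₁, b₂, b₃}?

dim = 1

Row-reduce the 3×5 matrix with these as rows.
There is 1 pivot column, so rank = 1.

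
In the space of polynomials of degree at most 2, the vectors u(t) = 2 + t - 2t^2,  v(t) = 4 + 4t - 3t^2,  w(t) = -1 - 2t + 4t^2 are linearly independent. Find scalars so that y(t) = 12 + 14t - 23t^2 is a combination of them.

y = 2u + v - 4w

Take coordinate vectors relative to {1, t, t^2}.
Solve the system with u, v, w as columns and y as the right-hand side.
The system has the unique solution (α₁, α₂, α₃) = (2, 1, -4).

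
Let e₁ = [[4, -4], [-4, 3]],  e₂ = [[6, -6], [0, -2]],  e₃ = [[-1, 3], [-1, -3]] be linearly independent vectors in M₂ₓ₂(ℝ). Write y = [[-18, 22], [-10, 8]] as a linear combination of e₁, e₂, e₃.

y = 2e₁ - 4e₂ + 2e₃

Work in coordinates with respect to the standard basis {E₁₁, E₁₂, E₂₁, E₂₂}.
Since e₁, e₂, e₃ are independent, the coefficients expressing y are uniquely determined by a linear system.
Back-substitution yields (c₁, c₂, c₃) = (2, -4, 2).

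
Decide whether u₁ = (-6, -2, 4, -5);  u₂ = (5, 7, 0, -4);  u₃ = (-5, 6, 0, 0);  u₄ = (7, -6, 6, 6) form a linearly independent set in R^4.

linearly independent

Place the vectors as rows of a 4×4 matrix and reduce to echelon form.
The reduction yields 4 nonzero rows, so the rank is 4.
Since rank = 4 (the number of vectors), the set is linearly independent.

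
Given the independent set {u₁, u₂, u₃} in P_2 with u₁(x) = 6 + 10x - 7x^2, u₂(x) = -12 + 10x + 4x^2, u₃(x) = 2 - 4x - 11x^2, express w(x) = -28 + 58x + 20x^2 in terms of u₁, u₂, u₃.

w = 2u₁ + 3u₂ - 2u₃

Identify each element with its coordinate vector in ℝ³ via {1, x, x^2}.
Since u₁, u₂, u₃ are independent, the coefficients expressing w are uniquely determined by a linear system.
Row-reducing the augmented matrix gives the unique coefficients (α₁, α₂, α₃) = (2, 3, -2).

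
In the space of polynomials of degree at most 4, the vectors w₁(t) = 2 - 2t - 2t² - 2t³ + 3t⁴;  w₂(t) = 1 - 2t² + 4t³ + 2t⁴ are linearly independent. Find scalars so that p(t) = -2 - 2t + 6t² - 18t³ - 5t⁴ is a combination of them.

p = w₁ - 4w₂

Take coordinate vectors relative to {1, t, …, t⁴}.
Since w₁, w₂ are independent, the coefficients expressing p are uniquely determined by a linear system.
Back-substitution yields (c₁, c₂) = (1, -4).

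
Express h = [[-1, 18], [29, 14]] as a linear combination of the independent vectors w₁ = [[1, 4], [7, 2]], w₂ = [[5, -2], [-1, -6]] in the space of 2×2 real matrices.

Take coordinate vectors relative to {E₁₁, E₁₂, E₂₁, E₂₂}.
Set up the augmented matrix [w₁ | w₂ | h] and row-reduce.
Row-reducing the augmented matrix gives the unique coefficients (α₁, α₂) = (4, -1).

h = 4w₁ - w₂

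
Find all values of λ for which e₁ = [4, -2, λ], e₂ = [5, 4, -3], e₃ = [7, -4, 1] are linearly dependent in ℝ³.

The vectors are dependent exactly when the determinant of the matrix with rows e₁, e₂, e₃ vanishes.
Expanding, det = 20 - 48*λ.
This vanishes exactly when λ = 5/12.

λ = 5/12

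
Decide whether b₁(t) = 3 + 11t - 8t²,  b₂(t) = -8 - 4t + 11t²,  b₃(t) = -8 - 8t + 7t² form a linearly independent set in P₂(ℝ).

linearly independent

Take coordinates with respect to the standard basis {1, t, t²}.
The matrix [b₁|b₂|b₃] has determinant -428.
A nonzero determinant means the columns are linearly independent.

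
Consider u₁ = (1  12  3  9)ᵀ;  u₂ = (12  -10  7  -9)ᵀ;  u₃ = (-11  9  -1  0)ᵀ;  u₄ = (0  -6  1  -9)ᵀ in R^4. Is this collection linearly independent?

Form the 4×4 matrix with these as columns; its determinant is 1062.
A nonzero determinant means the columns are linearly independent.

linearly independent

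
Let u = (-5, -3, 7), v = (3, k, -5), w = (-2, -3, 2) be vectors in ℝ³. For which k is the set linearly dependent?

Dependence holds iff the 3×3 matrix [u v w] is singular.
The determinant works out to 4*k.
Setting this to zero gives k = 0.

k = 0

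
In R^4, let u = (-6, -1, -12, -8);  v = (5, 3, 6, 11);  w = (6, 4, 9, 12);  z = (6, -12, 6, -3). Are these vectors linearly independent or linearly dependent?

linearly independent

Row-reduce the matrix whose columns are u, v, w, z.
The reduction yields 4 nonzero rows, so the rank is 4.
Since rank = 4 (the number of vectors), the set is linearly independent.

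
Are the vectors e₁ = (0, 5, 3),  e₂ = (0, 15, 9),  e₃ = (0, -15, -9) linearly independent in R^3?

Form the 3×3 matrix with these as columns; its determinant is 0.
A zero determinant means the columns are linearly dependent.

linearly dependent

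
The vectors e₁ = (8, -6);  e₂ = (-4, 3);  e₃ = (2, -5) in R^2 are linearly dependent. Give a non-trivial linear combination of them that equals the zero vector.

Row-reduce the matrix with e₁, e₂, e₃ as columns; the null space gives the coefficients.
One solution (up to scaling) is (1, 2, 0).

e₁ + 2e₂ = 0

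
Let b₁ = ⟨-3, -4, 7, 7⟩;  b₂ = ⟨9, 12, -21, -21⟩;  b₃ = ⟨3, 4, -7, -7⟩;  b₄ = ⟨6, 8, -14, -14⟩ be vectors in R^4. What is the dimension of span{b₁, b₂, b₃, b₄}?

Row-reduce the 4×4 matrix with these as rows.
Exactly 1 pivot survives; hence the rank is 1.

1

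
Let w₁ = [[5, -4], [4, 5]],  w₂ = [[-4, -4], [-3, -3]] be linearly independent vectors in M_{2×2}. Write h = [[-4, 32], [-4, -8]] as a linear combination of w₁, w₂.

Identify each element with its coordinate vector in ℝ⁴ via {E₁₁, E₁₂, E₂₁, E₂₂}.
Solve the system with w₁, w₂ as columns and h as the right-hand side.
Row-reducing the augmented matrix gives the unique coefficients (c₁, c₂) = (-4, -4).

h = -4w₁ - 4w₂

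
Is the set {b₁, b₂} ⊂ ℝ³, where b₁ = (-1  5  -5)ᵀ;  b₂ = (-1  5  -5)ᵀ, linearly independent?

Place the vectors as rows of a 2×3 matrix and reduce to echelon form.
The reduction yields 1 nonzero row, so the rank is 1.
Since rank 1 < 2, the set is linearly dependent.
Indeed b₁ - b₂ = 0.

linearly dependent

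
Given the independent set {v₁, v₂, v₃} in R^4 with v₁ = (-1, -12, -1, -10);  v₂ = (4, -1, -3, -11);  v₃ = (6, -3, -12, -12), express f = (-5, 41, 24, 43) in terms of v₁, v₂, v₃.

Set up the augmented matrix [v₁ | v₂ | v₃ | f] and row-reduce.
The system has the unique solution (a₁, a₂, a₃) = (-3, 1, -2).

f = -3v₁ + v₂ - 2v₃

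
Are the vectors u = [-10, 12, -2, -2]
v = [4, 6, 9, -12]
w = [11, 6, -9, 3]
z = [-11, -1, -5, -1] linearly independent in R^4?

linearly independent

The matrix [u|v|w|z] has determinant -23208.
A nonzero determinant means the columns are linearly independent.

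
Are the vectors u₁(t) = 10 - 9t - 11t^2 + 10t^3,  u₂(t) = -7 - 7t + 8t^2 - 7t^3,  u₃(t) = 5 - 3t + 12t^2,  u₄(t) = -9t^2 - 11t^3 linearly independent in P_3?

Write each element as a coordinate vector in ℝ⁴ using {1, t, …, t^3}.
The matrix [u₁|u₂|u₃|u₄] has determinant 31637.
A nonzero determinant means the columns are linearly independent.

linearly independent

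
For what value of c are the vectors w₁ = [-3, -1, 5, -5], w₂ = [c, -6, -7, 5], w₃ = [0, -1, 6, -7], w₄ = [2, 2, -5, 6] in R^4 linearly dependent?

c = -11/2

The set is linearly dependent precisely when det[w₁; w₂; w₃; w₄] = 0.
Expanding, det = 6*c + 33.
This vanishes exactly when c = -11/2.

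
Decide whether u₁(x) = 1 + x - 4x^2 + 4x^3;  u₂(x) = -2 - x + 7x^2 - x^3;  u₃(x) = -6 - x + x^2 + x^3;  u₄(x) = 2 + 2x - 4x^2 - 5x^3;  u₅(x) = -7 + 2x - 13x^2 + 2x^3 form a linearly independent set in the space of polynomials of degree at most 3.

linearly dependent

Write each element as a coordinate vector in ℝ⁴ using {1, x, …, x^3}.
There are 5 vectors in a 4-dimensional space, so they cannot be linearly independent.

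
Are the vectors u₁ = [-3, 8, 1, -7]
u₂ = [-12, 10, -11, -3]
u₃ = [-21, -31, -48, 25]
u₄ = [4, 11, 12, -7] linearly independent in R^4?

Form the 4×4 matrix with these as columns; its determinant is 0.
A zero determinant means the columns are linearly dependent.

linearly dependent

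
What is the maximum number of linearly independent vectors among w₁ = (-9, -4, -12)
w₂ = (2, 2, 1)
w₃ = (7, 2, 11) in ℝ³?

Apply Gaussian elimination to the matrix whose rows are w₁, w₂, w₃.
The echelon form has 2 nonzero rows, so the rank is 2.

2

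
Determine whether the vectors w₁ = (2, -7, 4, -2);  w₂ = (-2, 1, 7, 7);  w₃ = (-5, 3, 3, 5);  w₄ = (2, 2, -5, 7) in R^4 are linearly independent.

Row-reduce the matrix whose columns are w₁, w₂, w₃, w₄.
The reduction yields 4 nonzero rows, so the rank is 4.
Since rank = 4 (the number of vectors), the set is linearly independent.

linearly independent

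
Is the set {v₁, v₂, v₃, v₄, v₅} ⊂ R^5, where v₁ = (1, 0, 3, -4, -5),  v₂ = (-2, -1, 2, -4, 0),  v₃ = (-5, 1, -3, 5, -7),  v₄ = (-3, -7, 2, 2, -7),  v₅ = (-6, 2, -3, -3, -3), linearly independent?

linearly independent

Place the vectors as rows of a 5×5 matrix and reduce to echelon form.
The reduction yields 5 nonzero rows, so the rank is 5.
Since rank = 5 (the number of vectors), the set is linearly independent.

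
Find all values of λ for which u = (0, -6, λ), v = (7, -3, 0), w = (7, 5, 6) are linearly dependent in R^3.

λ = -9/2

Place the vectors as rows of a 3×3 matrix; dependence ⇔ determinant zero.
The determinant works out to 56*λ + 252.
Solving 56*λ + 252 = 0 yields λ = -9/2.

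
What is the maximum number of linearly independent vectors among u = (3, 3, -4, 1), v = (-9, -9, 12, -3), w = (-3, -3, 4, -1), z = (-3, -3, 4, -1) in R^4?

Apply Gaussian elimination to the matrix whose rows are u, v, w, z.
Exactly 1 pivot survives; hence the rank is 1.

1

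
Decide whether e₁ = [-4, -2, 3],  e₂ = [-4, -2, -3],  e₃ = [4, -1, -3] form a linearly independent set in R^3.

linearly independent

The matrix [e₁|e₂|e₃] has determinant 72.
A nonzero determinant means the columns are linearly independent.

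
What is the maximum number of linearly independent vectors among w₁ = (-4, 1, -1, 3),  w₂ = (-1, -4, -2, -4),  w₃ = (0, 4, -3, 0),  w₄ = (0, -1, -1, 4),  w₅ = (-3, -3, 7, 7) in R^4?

4

Row-reduce the 5×4 matrix with these as rows.
The echelon form has 4 nonzero rows, so the rank is 4.
(With 5 elements in a 4-dimensional space the rank is at most 4.)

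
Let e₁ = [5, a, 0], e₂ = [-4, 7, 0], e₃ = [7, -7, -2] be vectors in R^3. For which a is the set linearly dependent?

a = -35/4

The vectors are dependent exactly when the determinant of the matrix with rows e₁, e₂, e₃ vanishes.
Cofactor expansion gives det = -8*a - 70.
This vanishes exactly when a = -35/4.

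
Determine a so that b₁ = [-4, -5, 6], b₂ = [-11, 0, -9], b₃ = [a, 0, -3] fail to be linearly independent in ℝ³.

a = -11/3

The set is linearly dependent precisely when det[b₁; b₂; b₃] = 0.
Expanding, det = 45*a + 165.
This vanishes exactly when a = -11/3.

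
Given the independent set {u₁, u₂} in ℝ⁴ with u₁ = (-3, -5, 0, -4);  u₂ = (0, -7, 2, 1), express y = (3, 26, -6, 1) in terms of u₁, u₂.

Since u₁, u₂ are independent, the coefficients expressing y are uniquely determined by a linear system.
Row-reducing the augmented matrix gives the unique coefficients (a₁, a₂) = (-1, -3).

y = -u₁ - 3u₂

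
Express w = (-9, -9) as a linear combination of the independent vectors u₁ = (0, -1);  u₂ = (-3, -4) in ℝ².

w = -3u₁ + 3u₂

Set up the augmented matrix [u₁ | u₂ | w] and row-reduce.
Back-substitution yields (c₁, c₂) = (-3, 3).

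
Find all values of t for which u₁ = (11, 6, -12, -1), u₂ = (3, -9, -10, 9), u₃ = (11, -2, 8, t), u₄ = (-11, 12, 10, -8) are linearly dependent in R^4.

Place the vectors as rows of a 4×4 matrix; dependence ⇔ determinant zero.
The determinant works out to -1566*t - 10266.
This vanishes exactly when t = -59/9.

t = -59/9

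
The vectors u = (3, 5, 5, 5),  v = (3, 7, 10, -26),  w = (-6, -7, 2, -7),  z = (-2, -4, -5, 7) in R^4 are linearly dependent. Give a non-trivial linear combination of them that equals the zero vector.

Solve the homogeneous system with u, v, w, z as columns by row-reducing the coefficient matrix.
One solution (up to scaling) is (1, 1, 0, 3).

u + v + 3z = 0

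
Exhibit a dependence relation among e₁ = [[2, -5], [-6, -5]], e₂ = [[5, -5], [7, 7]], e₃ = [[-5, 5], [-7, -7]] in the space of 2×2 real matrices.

Take coordinates with respect to {E₁₁, E₁₂, E₂₁, E₂₂}.
Write the vectors as columns of a matrix and find a nonzero vector in its null space.
The free variable yields coefficients (0, 1, 1) (any nonzero multiple also works).

e₂ + e₃ = 0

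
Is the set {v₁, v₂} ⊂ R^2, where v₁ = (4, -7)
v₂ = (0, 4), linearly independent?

linearly independent

Row-reduce the matrix whose columns are v₁, v₂.
The reduction yields 2 nonzero rows, so the rank is 2.
Since rank = 2 (the number of vectors), the set is linearly independent.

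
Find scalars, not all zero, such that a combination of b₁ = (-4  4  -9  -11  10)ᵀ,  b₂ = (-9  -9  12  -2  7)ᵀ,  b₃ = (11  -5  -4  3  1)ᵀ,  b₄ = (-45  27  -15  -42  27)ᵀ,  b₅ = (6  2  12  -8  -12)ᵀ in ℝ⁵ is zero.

3b₁ - 3b₃ - b₄ = 0

Row-reduce the matrix with b₁, b₂, b₃, b₄, b₅ as columns; the null space gives the coefficients.
The free variable yields coefficients (3, 0, -3, -1, 0) (any nonzero multiple also works).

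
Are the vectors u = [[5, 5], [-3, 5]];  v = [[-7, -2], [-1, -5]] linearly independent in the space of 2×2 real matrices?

linearly independent

Write each element as a coordinate vector in ℝ⁴ using {E₁₁, E₁₂, E₂₁, E₂₂}.
Place the vectors as rows of a 2×4 matrix and reduce to echelon form.
The reduction yields 2 nonzero rows, so the rank is 2.
Since rank = 2 (the number of vectors), the set is linearly independent.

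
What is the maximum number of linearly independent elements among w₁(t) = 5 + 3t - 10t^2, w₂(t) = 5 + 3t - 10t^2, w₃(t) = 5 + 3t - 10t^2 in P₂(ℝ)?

1

Pass to coordinate vectors with respect to the basis {1, t, t^2}.
Put the 3×3 matrix [w₁|w₂|w₃] into echelon form.
Exactly 1 pivot survives; hence the rank is 1.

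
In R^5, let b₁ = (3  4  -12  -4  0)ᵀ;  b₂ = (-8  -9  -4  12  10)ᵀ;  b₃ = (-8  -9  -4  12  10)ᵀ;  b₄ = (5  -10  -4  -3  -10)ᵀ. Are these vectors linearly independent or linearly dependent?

linearly dependent

Two of the vectors are equal, giving an immediate dependence.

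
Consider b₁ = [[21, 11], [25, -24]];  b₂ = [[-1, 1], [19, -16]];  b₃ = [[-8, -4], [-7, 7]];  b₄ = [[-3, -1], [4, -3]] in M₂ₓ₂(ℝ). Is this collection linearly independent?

linearly dependent

Take coordinates with respect to the standard basis {E₁₁, E₁₂, E₂₁, E₂₂}.
Form the 4×4 matrix with these as columns; its determinant is 0.
A zero determinant means the columns are linearly dependent.
Indeed 3b₁ - b₂ + 8b₃ = 0.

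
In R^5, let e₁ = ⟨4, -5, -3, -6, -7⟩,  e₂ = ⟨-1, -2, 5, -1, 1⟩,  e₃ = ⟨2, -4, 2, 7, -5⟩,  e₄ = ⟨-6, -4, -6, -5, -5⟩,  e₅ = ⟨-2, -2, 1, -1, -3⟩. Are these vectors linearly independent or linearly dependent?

linearly independent

Row-reduce the matrix whose columns are e₁, e₂, e₃, e₄, e₅.
The reduction yields 5 nonzero rows, so the rank is 5.
Since rank = 5 (the number of vectors), the set is linearly independent.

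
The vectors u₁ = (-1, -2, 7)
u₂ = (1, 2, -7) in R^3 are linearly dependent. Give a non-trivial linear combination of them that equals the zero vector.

u₁ + u₂ = 0

Solve the homogeneous system with u₁, u₂ as columns by row-reducing the coefficient matrix.
The free variable yields coefficients (1, 1) (any nonzero multiple also works).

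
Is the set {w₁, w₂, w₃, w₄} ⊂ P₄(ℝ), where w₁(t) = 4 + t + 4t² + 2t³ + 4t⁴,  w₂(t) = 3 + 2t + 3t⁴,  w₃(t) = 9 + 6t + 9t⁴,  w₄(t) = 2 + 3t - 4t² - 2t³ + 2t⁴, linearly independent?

Write each element as a coordinate vector in ℝ⁵ using {1, t, …, t⁴}.
Row-reduce the matrix whose columns are w₁, w₂, w₃, w₄.
The reduction yields 2 nonzero rows, so the rank is 2.
Since rank 2 < 4, the set is linearly dependent.

linearly dependent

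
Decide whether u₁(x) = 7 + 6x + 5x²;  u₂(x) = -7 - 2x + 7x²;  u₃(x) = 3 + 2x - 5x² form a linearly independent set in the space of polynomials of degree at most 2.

Write each element as a coordinate vector in ℝ³ using {1, x, x²}.
The matrix [u₁|u₂|u₃] has determinant -152.
A nonzero determinant means the columns are linearly independent.

linearly independent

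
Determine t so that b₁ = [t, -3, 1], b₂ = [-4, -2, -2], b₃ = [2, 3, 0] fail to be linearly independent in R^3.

The vectors are dependent exactly when the determinant of the matrix with rows b₁, b₂, b₃ vanishes.
The determinant works out to 6*t + 4.
Setting this to zero gives t = -2/3.

t = -2/3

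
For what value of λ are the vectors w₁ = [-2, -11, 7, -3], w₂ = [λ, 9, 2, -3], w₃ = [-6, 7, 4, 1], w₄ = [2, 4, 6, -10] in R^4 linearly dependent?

λ = -12/11

Place the vectors as rows of a 4×4 matrix; dependence ⇔ determinant zero.
Expanding, det = -946*λ - 1032.
This vanishes exactly when λ = -12/11.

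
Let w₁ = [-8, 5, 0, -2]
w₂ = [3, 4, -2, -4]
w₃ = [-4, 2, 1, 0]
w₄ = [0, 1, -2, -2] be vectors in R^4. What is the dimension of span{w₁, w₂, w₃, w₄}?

3

Put the 4×4 matrix [w₁|w₂|w₃|w₄] into echelon form.
Exactly 3 pivots survive; hence the rank is 3.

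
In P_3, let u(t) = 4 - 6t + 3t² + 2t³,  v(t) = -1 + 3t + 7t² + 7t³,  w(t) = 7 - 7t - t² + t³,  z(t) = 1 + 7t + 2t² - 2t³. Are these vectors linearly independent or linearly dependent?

linearly independent

Take coordinates with respect to the standard basis {1, t, …, t³}.
Row-reduce the matrix whose columns are u, v, w, z.
The reduction yields 4 nonzero rows, so the rank is 4.
Since rank = 4 (the number of vectors), the set is linearly independent.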